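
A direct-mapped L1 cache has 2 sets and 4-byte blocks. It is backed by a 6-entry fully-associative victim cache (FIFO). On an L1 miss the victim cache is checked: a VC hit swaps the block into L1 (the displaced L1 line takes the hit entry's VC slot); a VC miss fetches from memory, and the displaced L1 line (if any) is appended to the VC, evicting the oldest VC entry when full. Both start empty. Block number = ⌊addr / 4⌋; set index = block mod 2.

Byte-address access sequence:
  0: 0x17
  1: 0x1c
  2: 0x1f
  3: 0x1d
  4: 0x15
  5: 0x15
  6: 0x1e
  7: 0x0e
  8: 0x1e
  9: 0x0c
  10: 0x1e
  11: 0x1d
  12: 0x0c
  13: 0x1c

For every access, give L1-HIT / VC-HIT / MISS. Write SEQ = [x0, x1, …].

  [0] addr=0x17 blk=5 s=1: MISS | VC []
  [1] addr=0x1c blk=7 s=1: MISS | VC [5]
  [2] addr=0x1f blk=7 s=1: L1-HIT | VC [5]
  [3] addr=0x1d blk=7 s=1: L1-HIT | VC [5]
  [4] addr=0x15 blk=5 s=1: VC-HIT | VC [7]
  [5] addr=0x15 blk=5 s=1: L1-HIT | VC [7]
  [6] addr=0x1e blk=7 s=1: VC-HIT | VC [5]
  [7] addr=0xe blk=3 s=1: MISS | VC [5, 7]
  [8] addr=0x1e blk=7 s=1: VC-HIT | VC [5, 3]
  [9] addr=0xc blk=3 s=1: VC-HIT | VC [5, 7]
  [10] addr=0x1e blk=7 s=1: VC-HIT | VC [5, 3]
  [11] addr=0x1d blk=7 s=1: L1-HIT | VC [5, 3]
  [12] addr=0xc blk=3 s=1: VC-HIT | VC [5, 7]
  [13] addr=0x1c blk=7 s=1: VC-HIT | VC [5, 3]

SEQ = [MISS, MISS, L1-HIT, L1-HIT, VC-HIT, L1-HIT, VC-HIT, MISS, VC-HIT, VC-HIT, VC-HIT, L1-HIT, VC-HIT, VC-HIT]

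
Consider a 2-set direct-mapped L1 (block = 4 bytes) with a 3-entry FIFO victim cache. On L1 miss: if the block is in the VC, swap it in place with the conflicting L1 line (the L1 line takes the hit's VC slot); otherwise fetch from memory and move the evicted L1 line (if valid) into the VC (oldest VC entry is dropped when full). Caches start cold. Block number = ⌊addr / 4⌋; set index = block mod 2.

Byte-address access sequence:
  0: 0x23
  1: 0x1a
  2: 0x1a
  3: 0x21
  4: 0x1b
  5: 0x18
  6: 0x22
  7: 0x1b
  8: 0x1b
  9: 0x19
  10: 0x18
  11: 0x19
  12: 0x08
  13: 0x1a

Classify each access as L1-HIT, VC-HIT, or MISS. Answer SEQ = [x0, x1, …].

SEQ = [MISS, MISS, L1-HIT, VC-HIT, VC-HIT, L1-HIT, VC-HIT, VC-HIT, L1-HIT, L1-HIT, L1-HIT, L1-HIT, MISS, VC-HIT]

#0 0x23→b8/s0 MISS; vc=[]
#1 0x1a→b6/s0 MISS; vc=[8]
#2 0x1a→b6/s0 L1-HIT; vc=[8]
#3 0x21→b8/s0 VC-HIT; vc=[6]
#4 0x1b→b6/s0 VC-HIT; vc=[8]
#5 0x18→b6/s0 L1-HIT; vc=[8]
#6 0x22→b8/s0 VC-HIT; vc=[6]
#7 0x1b→b6/s0 VC-HIT; vc=[8]
#8 0x1b→b6/s0 L1-HIT; vc=[8]
#9 0x19→b6/s0 L1-HIT; vc=[8]
#10 0x18→b6/s0 L1-HIT; vc=[8]
#11 0x19→b6/s0 L1-HIT; vc=[8]
#12 0x8→b2/s0 MISS; vc=[8,6]
#13 0x1a→b6/s0 VC-HIT; vc=[8,2]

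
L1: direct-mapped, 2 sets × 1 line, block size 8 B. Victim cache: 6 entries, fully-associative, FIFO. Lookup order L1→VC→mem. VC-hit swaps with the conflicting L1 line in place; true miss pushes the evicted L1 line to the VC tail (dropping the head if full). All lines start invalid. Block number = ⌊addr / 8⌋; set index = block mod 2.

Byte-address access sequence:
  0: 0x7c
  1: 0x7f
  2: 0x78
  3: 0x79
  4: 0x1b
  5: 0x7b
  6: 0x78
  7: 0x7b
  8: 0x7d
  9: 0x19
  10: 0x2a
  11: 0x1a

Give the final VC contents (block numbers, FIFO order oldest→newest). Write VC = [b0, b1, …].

VC = [15, 5]

#0 0x7c→b15/s1 MISS; vc=[]
#1 0x7f→b15/s1 L1-HIT; vc=[]
#2 0x78→b15/s1 L1-HIT; vc=[]
#3 0x79→b15/s1 L1-HIT; vc=[]
#4 0x1b→b3/s1 MISS; vc=[15]
#5 0x7b→b15/s1 VC-HIT; vc=[3]
#6 0x78→b15/s1 L1-HIT; vc=[3]
#7 0x7b→b15/s1 L1-HIT; vc=[3]
#8 0x7d→b15/s1 L1-HIT; vc=[3]
#9 0x19→b3/s1 VC-HIT; vc=[15]
#10 0x2a→b5/s1 MISS; vc=[15,3]
#11 0x1a→b3/s1 VC-HIT; vc=[15,5]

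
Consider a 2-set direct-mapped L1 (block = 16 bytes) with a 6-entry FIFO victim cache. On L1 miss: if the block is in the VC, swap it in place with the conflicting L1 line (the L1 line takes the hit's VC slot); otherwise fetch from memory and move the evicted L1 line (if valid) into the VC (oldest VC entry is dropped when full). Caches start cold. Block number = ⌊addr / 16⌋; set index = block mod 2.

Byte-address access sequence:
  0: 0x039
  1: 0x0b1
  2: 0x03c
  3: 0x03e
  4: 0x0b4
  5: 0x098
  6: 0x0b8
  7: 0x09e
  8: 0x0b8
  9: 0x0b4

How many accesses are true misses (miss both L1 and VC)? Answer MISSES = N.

MISSES = 3

  [0] addr=0x39 blk=3 s=1: MISS | VC []
  [1] addr=0xb1 blk=11 s=1: MISS | VC [3]
  [2] addr=0x3c blk=3 s=1: VC-HIT | VC [11]
  [3] addr=0x3e blk=3 s=1: L1-HIT | VC [11]
  [4] addr=0xb4 blk=11 s=1: VC-HIT | VC [3]
  [5] addr=0x98 blk=9 s=1: MISS | VC [3, 11]
  [6] addr=0xb8 blk=11 s=1: VC-HIT | VC [3, 9]
  [7] addr=0x9e blk=9 s=1: VC-HIT | VC [3, 11]
  [8] addr=0xb8 blk=11 s=1: VC-HIT | VC [3, 9]
  [9] addr=0xb4 blk=11 s=1: L1-HIT | VC [3, 9]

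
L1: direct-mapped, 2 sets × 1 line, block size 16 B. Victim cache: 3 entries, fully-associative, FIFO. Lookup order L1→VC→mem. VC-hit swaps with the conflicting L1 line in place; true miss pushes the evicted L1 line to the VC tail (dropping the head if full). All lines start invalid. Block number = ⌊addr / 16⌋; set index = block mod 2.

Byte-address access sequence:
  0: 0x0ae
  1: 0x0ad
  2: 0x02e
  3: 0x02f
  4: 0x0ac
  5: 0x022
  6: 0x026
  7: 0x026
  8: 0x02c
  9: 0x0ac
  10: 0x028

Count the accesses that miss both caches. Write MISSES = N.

MISSES = 2

0: 0xae (blk 10, set 0) → MISS  vc=[]
1: 0xad (blk 10, set 0) → L1-HIT  vc=[]
2: 0x2e (blk 2, set 0) → MISS  vc=[10]
3: 0x2f (blk 2, set 0) → L1-HIT  vc=[10]
4: 0xac (blk 10, set 0) → VC-HIT  vc=[2]
5: 0x22 (blk 2, set 0) → VC-HIT  vc=[10]
6: 0x26 (blk 2, set 0) → L1-HIT  vc=[10]
7: 0x26 (blk 2, set 0) → L1-HIT  vc=[10]
8: 0x2c (blk 2, set 0) → L1-HIT  vc=[10]
9: 0xac (blk 10, set 0) → VC-HIT  vc=[2]
10: 0x28 (blk 2, set 0) → VC-HIT  vc=[10]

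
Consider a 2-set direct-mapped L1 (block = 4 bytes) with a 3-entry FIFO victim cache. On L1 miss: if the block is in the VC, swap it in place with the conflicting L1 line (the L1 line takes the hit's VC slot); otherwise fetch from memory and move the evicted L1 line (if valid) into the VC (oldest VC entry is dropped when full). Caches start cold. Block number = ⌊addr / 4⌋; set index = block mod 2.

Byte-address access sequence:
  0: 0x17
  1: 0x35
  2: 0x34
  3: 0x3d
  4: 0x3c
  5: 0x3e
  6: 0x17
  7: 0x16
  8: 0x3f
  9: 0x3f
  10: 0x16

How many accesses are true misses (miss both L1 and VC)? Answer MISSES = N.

MISSES = 3

0: 0x17 (blk 5, set 1) → MISS  vc=[]
1: 0x35 (blk 13, set 1) → MISS  vc=[5]
2: 0x34 (blk 13, set 1) → L1-HIT  vc=[5]
3: 0x3d (blk 15, set 1) → MISS  vc=[5, 13]
4: 0x3c (blk 15, set 1) → L1-HIT  vc=[5, 13]
5: 0x3e (blk 15, set 1) → L1-HIT  vc=[5, 13]
6: 0x17 (blk 5, set 1) → VC-HIT  vc=[15, 13]
7: 0x16 (blk 5, set 1) → L1-HIT  vc=[15, 13]
8: 0x3f (blk 15, set 1) → VC-HIT  vc=[5, 13]
9: 0x3f (blk 15, set 1) → L1-HIT  vc=[5, 13]
10: 0x16 (blk 5, set 1) → VC-HIT  vc=[15, 13]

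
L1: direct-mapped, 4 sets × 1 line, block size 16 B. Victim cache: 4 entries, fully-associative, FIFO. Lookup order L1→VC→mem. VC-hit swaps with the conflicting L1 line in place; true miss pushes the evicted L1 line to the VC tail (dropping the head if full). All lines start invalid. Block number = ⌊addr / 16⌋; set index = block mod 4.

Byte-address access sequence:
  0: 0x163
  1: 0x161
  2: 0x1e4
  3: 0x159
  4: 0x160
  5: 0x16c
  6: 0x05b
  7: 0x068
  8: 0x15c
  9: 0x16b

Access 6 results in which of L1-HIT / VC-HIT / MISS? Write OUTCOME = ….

OUTCOME = MISS

#0 0x163→b22/s2 MISS; vc=[]
#1 0x161→b22/s2 L1-HIT; vc=[]
#2 0x1e4→b30/s2 MISS; vc=[22]
#3 0x159→b21/s1 MISS; vc=[22]
#4 0x160→b22/s2 VC-HIT; vc=[30]
#5 0x16c→b22/s2 L1-HIT; vc=[30]
#6 0x5b→b5/s1 MISS; vc=[30,21]
#7 0x68→b6/s2 MISS; vc=[30,21,22]
#8 0x15c→b21/s1 VC-HIT; vc=[30,5,22]
#9 0x16b→b22/s2 VC-HIT; vc=[30,5,6]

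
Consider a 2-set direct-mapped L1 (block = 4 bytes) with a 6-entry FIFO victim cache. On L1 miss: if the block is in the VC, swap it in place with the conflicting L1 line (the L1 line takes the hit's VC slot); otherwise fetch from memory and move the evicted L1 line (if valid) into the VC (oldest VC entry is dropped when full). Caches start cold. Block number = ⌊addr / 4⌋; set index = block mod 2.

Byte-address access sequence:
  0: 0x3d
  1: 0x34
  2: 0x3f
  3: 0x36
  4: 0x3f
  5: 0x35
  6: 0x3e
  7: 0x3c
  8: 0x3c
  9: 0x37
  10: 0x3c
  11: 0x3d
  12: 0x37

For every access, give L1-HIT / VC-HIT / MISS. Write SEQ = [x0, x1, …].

SEQ = [MISS, MISS, VC-HIT, VC-HIT, VC-HIT, VC-HIT, VC-HIT, L1-HIT, L1-HIT, VC-HIT, VC-HIT, L1-HIT, VC-HIT]

0: 0x3d (blk 15, set 1) → MISS  vc=[]
1: 0x34 (blk 13, set 1) → MISS  vc=[15]
2: 0x3f (blk 15, set 1) → VC-HIT  vc=[13]
3: 0x36 (blk 13, set 1) → VC-HIT  vc=[15]
4: 0x3f (blk 15, set 1) → VC-HIT  vc=[13]
5: 0x35 (blk 13, set 1) → VC-HIT  vc=[15]
6: 0x3e (blk 15, set 1) → VC-HIT  vc=[13]
7: 0x3c (blk 15, set 1) → L1-HIT  vc=[13]
8: 0x3c (blk 15, set 1) → L1-HIT  vc=[13]
9: 0x37 (blk 13, set 1) → VC-HIT  vc=[15]
10: 0x3c (blk 15, set 1) → VC-HIT  vc=[13]
11: 0x3d (blk 15, set 1) → L1-HIT  vc=[13]
12: 0x37 (blk 13, set 1) → VC-HIT  vc=[15]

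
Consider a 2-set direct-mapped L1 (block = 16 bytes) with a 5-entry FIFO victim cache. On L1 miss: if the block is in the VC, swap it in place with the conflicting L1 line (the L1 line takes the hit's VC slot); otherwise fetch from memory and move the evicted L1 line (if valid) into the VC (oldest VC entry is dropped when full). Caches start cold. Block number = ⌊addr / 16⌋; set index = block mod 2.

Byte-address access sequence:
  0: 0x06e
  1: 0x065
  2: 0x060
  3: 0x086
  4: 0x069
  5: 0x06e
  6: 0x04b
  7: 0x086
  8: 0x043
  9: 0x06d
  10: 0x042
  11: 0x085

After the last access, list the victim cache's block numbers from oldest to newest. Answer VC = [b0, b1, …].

0: 0x6e (blk 6, set 0) → MISS  vc=[]
1: 0x65 (blk 6, set 0) → L1-HIT  vc=[]
2: 0x60 (blk 6, set 0) → L1-HIT  vc=[]
3: 0x86 (blk 8, set 0) → MISS  vc=[6]
4: 0x69 (blk 6, set 0) → VC-HIT  vc=[8]
5: 0x6e (blk 6, set 0) → L1-HIT  vc=[8]
6: 0x4b (blk 4, set 0) → MISS  vc=[8, 6]
7: 0x86 (blk 8, set 0) → VC-HIT  vc=[4, 6]
8: 0x43 (blk 4, set 0) → VC-HIT  vc=[8, 6]
9: 0x6d (blk 6, set 0) → VC-HIT  vc=[8, 4]
10: 0x42 (blk 4, set 0) → VC-HIT  vc=[8, 6]
11: 0x85 (blk 8, set 0) → VC-HIT  vc=[4, 6]

VC = [4, 6]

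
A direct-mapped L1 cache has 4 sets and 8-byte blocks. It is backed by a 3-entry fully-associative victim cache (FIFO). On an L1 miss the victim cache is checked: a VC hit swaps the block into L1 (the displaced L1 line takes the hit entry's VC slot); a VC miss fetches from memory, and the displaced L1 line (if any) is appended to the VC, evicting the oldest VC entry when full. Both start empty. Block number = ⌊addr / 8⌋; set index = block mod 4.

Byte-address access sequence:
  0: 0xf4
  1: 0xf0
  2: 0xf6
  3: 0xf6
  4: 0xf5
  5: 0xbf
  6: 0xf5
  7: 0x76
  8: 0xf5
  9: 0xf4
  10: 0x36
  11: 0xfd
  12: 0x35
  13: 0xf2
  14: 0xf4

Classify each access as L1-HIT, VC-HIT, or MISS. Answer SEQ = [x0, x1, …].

SEQ = [MISS, L1-HIT, L1-HIT, L1-HIT, L1-HIT, MISS, L1-HIT, MISS, VC-HIT, L1-HIT, MISS, MISS, L1-HIT, VC-HIT, L1-HIT]

  [0] addr=0xf4 blk=30 s=2: MISS | VC []
  [1] addr=0xf0 blk=30 s=2: L1-HIT | VC []
  [2] addr=0xf6 blk=30 s=2: L1-HIT | VC []
  [3] addr=0xf6 blk=30 s=2: L1-HIT | VC []
  [4] addr=0xf5 blk=30 s=2: L1-HIT | VC []
  [5] addr=0xbf blk=23 s=3: MISS | VC []
  [6] addr=0xf5 blk=30 s=2: L1-HIT | VC []
  [7] addr=0x76 blk=14 s=2: MISS | VC [30]
  [8] addr=0xf5 blk=30 s=2: VC-HIT | VC [14]
  [9] addr=0xf4 blk=30 s=2: L1-HIT | VC [14]
  [10] addr=0x36 blk=6 s=2: MISS | VC [14, 30]
  [11] addr=0xfd blk=31 s=3: MISS | VC [14, 30, 23]
  [12] addr=0x35 blk=6 s=2: L1-HIT | VC [14, 30, 23]
  [13] addr=0xf2 blk=30 s=2: VC-HIT | VC [14, 6, 23]
  [14] addr=0xf4 blk=30 s=2: L1-HIT | VC [14, 6, 23]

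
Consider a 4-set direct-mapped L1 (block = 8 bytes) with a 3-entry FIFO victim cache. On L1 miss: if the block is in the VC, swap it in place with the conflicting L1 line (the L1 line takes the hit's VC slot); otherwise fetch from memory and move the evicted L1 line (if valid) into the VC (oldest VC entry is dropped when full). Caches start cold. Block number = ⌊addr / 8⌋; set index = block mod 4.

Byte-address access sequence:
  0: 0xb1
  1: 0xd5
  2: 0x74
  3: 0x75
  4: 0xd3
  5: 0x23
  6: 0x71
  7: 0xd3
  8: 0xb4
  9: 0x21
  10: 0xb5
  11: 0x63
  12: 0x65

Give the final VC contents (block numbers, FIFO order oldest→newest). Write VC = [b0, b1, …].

VC = [26, 14, 4]

  [0] addr=0xb1 blk=22 s=2: MISS | VC []
  [1] addr=0xd5 blk=26 s=2: MISS | VC [22]
  [2] addr=0x74 blk=14 s=2: MISS | VC [22, 26]
  [3] addr=0x75 blk=14 s=2: L1-HIT | VC [22, 26]
  [4] addr=0xd3 blk=26 s=2: VC-HIT | VC [22, 14]
  [5] addr=0x23 blk=4 s=0: MISS | VC [22, 14]
  [6] addr=0x71 blk=14 s=2: VC-HIT | VC [22, 26]
  [7] addr=0xd3 blk=26 s=2: VC-HIT | VC [22, 14]
  [8] addr=0xb4 blk=22 s=2: VC-HIT | VC [26, 14]
  [9] addr=0x21 blk=4 s=0: L1-HIT | VC [26, 14]
  [10] addr=0xb5 blk=22 s=2: L1-HIT | VC [26, 14]
  [11] addr=0x63 blk=12 s=0: MISS | VC [26, 14, 4]
  [12] addr=0x65 blk=12 s=0: L1-HIT | VC [26, 14, 4]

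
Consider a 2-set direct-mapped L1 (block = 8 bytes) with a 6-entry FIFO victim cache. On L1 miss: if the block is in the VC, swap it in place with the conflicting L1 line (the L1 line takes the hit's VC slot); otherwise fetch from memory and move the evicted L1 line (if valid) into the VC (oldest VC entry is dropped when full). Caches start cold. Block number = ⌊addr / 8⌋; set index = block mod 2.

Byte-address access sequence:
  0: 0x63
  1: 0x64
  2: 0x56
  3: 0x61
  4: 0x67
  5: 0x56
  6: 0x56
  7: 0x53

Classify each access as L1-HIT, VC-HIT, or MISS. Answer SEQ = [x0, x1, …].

SEQ = [MISS, L1-HIT, MISS, VC-HIT, L1-HIT, VC-HIT, L1-HIT, L1-HIT]

#0 0x63→b12/s0 MISS; vc=[]
#1 0x64→b12/s0 L1-HIT; vc=[]
#2 0x56→b10/s0 MISS; vc=[12]
#3 0x61→b12/s0 VC-HIT; vc=[10]
#4 0x67→b12/s0 L1-HIT; vc=[10]
#5 0x56→b10/s0 VC-HIT; vc=[12]
#6 0x56→b10/s0 L1-HIT; vc=[12]
#7 0x53→b10/s0 L1-HIT; vc=[12]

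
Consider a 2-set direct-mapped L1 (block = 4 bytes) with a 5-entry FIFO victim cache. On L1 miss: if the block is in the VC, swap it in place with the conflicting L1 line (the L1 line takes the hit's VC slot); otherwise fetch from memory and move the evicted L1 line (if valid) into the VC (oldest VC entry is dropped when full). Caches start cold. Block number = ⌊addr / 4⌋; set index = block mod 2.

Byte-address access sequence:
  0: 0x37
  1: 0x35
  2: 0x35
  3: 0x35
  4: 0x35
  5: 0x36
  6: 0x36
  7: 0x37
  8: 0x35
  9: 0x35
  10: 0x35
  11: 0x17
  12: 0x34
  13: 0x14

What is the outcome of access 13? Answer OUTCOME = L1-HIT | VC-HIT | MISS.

OUTCOME = VC-HIT

  [0] addr=0x37 blk=13 s=1: MISS | VC []
  [1] addr=0x35 blk=13 s=1: L1-HIT | VC []
  [2] addr=0x35 blk=13 s=1: L1-HIT | VC []
  [3] addr=0x35 blk=13 s=1: L1-HIT | VC []
  [4] addr=0x35 blk=13 s=1: L1-HIT | VC []
  [5] addr=0x36 blk=13 s=1: L1-HIT | VC []
  [6] addr=0x36 blk=13 s=1: L1-HIT | VC []
  [7] addr=0x37 blk=13 s=1: L1-HIT | VC []
  [8] addr=0x35 blk=13 s=1: L1-HIT | VC []
  [9] addr=0x35 blk=13 s=1: L1-HIT | VC []
  [10] addr=0x35 blk=13 s=1: L1-HIT | VC []
  [11] addr=0x17 blk=5 s=1: MISS | VC [13]
  [12] addr=0x34 blk=13 s=1: VC-HIT | VC [5]
  [13] addr=0x14 blk=5 s=1: VC-HIT | VC [13]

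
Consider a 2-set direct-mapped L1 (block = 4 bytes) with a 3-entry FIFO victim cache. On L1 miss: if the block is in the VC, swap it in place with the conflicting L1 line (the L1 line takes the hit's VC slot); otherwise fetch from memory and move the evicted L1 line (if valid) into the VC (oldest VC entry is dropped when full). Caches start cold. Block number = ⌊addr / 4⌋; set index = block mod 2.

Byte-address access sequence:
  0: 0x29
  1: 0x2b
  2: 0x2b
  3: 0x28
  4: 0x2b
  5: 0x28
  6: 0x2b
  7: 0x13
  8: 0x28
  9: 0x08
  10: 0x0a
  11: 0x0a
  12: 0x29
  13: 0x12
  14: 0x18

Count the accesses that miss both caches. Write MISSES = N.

MISSES = 4

0: 0x29 (blk 10, set 0) → MISS  vc=[]
1: 0x2b (blk 10, set 0) → L1-HIT  vc=[]
2: 0x2b (blk 10, set 0) → L1-HIT  vc=[]
3: 0x28 (blk 10, set 0) → L1-HIT  vc=[]
4: 0x2b (blk 10, set 0) → L1-HIT  vc=[]
5: 0x28 (blk 10, set 0) → L1-HIT  vc=[]
6: 0x2b (blk 10, set 0) → L1-HIT  vc=[]
7: 0x13 (blk 4, set 0) → MISS  vc=[10]
8: 0x28 (blk 10, set 0) → VC-HIT  vc=[4]
9: 0x8 (blk 2, set 0) → MISS  vc=[4, 10]
10: 0xa (blk 2, set 0) → L1-HIT  vc=[4, 10]
11: 0xa (blk 2, set 0) → L1-HIT  vc=[4, 10]
12: 0x29 (blk 10, set 0) → VC-HIT  vc=[4, 2]
13: 0x12 (blk 4, set 0) → VC-HIT  vc=[10, 2]
14: 0x18 (blk 6, set 0) → MISS  vc=[10, 2, 4]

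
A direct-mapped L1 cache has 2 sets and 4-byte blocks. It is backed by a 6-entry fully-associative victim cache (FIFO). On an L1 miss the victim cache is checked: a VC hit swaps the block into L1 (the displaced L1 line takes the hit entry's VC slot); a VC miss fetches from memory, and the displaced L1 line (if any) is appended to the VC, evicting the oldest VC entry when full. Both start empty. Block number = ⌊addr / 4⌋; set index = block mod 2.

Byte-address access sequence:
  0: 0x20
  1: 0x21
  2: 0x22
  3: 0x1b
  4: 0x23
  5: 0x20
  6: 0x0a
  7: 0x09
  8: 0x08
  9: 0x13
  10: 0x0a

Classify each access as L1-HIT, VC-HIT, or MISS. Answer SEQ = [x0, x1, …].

0: 0x20 (blk 8, set 0) → MISS  vc=[]
1: 0x21 (blk 8, set 0) → L1-HIT  vc=[]
2: 0x22 (blk 8, set 0) → L1-HIT  vc=[]
3: 0x1b (blk 6, set 0) → MISS  vc=[8]
4: 0x23 (blk 8, set 0) → VC-HIT  vc=[6]
5: 0x20 (blk 8, set 0) → L1-HIT  vc=[6]
6: 0xa (blk 2, set 0) → MISS  vc=[6, 8]
7: 0x9 (blk 2, set 0) → L1-HIT  vc=[6, 8]
8: 0x8 (blk 2, set 0) → L1-HIT  vc=[6, 8]
9: 0x13 (blk 4, set 0) → MISS  vc=[6, 8, 2]
10: 0xa (blk 2, set 0) → VC-HIT  vc=[6, 8, 4]

SEQ = [MISS, L1-HIT, L1-HIT, MISS, VC-HIT, L1-HIT, MISS, L1-HIT, L1-HIT, MISS, VC-HIT]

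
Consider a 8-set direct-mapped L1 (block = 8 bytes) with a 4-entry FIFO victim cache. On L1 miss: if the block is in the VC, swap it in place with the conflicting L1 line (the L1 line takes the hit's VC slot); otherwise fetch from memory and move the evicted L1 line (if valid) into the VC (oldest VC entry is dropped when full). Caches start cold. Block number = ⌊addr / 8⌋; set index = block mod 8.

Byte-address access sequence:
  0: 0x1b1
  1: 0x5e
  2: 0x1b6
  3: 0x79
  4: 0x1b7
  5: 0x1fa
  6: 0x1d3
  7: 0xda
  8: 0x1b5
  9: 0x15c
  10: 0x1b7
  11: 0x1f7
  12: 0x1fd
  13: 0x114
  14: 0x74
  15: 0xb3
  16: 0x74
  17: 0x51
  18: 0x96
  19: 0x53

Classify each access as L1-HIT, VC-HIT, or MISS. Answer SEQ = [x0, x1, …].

SEQ = [MISS, MISS, L1-HIT, MISS, L1-HIT, MISS, MISS, MISS, L1-HIT, MISS, L1-HIT, MISS, L1-HIT, MISS, MISS, MISS, VC-HIT, MISS, MISS, VC-HIT]

#0 0x1b1→b54/s6 MISS; vc=[]
#1 0x5e→b11/s3 MISS; vc=[]
#2 0x1b6→b54/s6 L1-HIT; vc=[]
#3 0x79→b15/s7 MISS; vc=[]
#4 0x1b7→b54/s6 L1-HIT; vc=[]
#5 0x1fa→b63/s7 MISS; vc=[15]
#6 0x1d3→b58/s2 MISS; vc=[15]
#7 0xda→b27/s3 MISS; vc=[15,11]
#8 0x1b5→b54/s6 L1-HIT; vc=[15,11]
#9 0x15c→b43/s3 MISS; vc=[15,11,27]
#10 0x1b7→b54/s6 L1-HIT; vc=[15,11,27]
#11 0x1f7→b62/s6 MISS; vc=[15,11,27,54]
#12 0x1fd→b63/s7 L1-HIT; vc=[15,11,27,54]
#13 0x114→b34/s2 MISS; vc=[11,27,54,58]
#14 0x74→b14/s6 MISS; vc=[27,54,58,62]
#15 0xb3→b22/s6 MISS; vc=[54,58,62,14]
#16 0x74→b14/s6 VC-HIT; vc=[54,58,62,22]
#17 0x51→b10/s2 MISS; vc=[58,62,22,34]
#18 0x96→b18/s2 MISS; vc=[62,22,34,10]
#19 0x53→b10/s2 VC-HIT; vc=[62,22,34,18]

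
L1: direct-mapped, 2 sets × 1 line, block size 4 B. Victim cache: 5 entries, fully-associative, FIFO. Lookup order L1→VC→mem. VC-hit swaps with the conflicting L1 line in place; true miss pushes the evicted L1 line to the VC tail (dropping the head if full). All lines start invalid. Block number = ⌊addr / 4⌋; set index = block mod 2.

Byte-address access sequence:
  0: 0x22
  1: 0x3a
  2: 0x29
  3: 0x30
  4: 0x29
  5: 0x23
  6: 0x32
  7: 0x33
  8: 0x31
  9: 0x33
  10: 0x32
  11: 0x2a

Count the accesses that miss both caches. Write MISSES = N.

MISSES = 4

0: 0x22 (blk 8, set 0) → MISS  vc=[]
1: 0x3a (blk 14, set 0) → MISS  vc=[8]
2: 0x29 (blk 10, set 0) → MISS  vc=[8, 14]
3: 0x30 (blk 12, set 0) → MISS  vc=[8, 14, 10]
4: 0x29 (blk 10, set 0) → VC-HIT  vc=[8, 14, 12]
5: 0x23 (blk 8, set 0) → VC-HIT  vc=[10, 14, 12]
6: 0x32 (blk 12, set 0) → VC-HIT  vc=[10, 14, 8]
7: 0x33 (blk 12, set 0) → L1-HIT  vc=[10, 14, 8]
8: 0x31 (blk 12, set 0) → L1-HIT  vc=[10, 14, 8]
9: 0x33 (blk 12, set 0) → L1-HIT  vc=[10, 14, 8]
10: 0x32 (blk 12, set 0) → L1-HIT  vc=[10, 14, 8]
11: 0x2a (blk 10, set 0) → VC-HIT  vc=[12, 14, 8]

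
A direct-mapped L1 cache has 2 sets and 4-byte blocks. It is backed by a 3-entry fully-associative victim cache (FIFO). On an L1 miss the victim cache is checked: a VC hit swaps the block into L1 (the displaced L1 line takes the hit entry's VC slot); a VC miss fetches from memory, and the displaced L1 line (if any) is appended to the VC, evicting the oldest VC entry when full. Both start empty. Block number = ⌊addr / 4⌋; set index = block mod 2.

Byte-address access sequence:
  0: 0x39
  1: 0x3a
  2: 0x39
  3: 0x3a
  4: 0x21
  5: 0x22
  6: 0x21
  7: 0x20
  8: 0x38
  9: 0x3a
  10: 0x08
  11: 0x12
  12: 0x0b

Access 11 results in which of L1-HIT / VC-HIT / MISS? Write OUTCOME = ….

0: 0x39 (blk 14, set 0) → MISS  vc=[]
1: 0x3a (blk 14, set 0) → L1-HIT  vc=[]
2: 0x39 (blk 14, set 0) → L1-HIT  vc=[]
3: 0x3a (blk 14, set 0) → L1-HIT  vc=[]
4: 0x21 (blk 8, set 0) → MISS  vc=[14]
5: 0x22 (blk 8, set 0) → L1-HIT  vc=[14]
6: 0x21 (blk 8, set 0) → L1-HIT  vc=[14]
7: 0x20 (blk 8, set 0) → L1-HIT  vc=[14]
8: 0x38 (blk 14, set 0) → VC-HIT  vc=[8]
9: 0x3a (blk 14, set 0) → L1-HIT  vc=[8]
10: 0x8 (blk 2, set 0) → MISS  vc=[8, 14]
11: 0x12 (blk 4, set 0) → MISS  vc=[8, 14, 2]
12: 0xb (blk 2, set 0) → VC-HIT  vc=[8, 14, 4]

OUTCOME = MISS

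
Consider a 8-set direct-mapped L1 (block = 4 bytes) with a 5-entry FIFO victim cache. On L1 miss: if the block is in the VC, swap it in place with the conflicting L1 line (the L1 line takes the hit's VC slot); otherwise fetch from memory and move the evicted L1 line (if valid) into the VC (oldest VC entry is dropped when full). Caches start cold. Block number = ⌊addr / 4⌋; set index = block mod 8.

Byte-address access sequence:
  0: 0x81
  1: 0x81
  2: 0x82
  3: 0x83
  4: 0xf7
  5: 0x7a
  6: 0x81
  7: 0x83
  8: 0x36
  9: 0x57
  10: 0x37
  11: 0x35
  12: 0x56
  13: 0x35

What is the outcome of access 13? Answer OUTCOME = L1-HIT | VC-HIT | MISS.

  [0] addr=0x81 blk=32 s=0: MISS | VC []
  [1] addr=0x81 blk=32 s=0: L1-HIT | VC []
  [2] addr=0x82 blk=32 s=0: L1-HIT | VC []
  [3] addr=0x83 blk=32 s=0: L1-HIT | VC []
  [4] addr=0xf7 blk=61 s=5: MISS | VC []
  [5] addr=0x7a blk=30 s=6: MISS | VC []
  [6] addr=0x81 blk=32 s=0: L1-HIT | VC []
  [7] addr=0x83 blk=32 s=0: L1-HIT | VC []
  [8] addr=0x36 blk=13 s=5: MISS | VC [61]
  [9] addr=0x57 blk=21 s=5: MISS | VC [61, 13]
  [10] addr=0x37 blk=13 s=5: VC-HIT | VC [61, 21]
  [11] addr=0x35 blk=13 s=5: L1-HIT | VC [61, 21]
  [12] addr=0x56 blk=21 s=5: VC-HIT | VC [61, 13]
  [13] addr=0x35 blk=13 s=5: VC-HIT | VC [61, 21]

OUTCOME = VC-HIT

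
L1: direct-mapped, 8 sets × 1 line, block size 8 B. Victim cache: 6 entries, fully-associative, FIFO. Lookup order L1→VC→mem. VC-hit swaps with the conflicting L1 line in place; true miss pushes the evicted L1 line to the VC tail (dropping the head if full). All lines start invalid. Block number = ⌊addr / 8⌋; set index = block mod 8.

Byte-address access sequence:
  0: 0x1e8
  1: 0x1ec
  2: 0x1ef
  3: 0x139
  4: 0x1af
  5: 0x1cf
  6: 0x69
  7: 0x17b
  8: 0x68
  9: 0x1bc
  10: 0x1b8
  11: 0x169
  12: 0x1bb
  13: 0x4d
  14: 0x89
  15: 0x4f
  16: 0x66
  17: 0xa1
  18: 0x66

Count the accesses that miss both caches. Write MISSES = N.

MISSES = 12

#0 0x1e8→b61/s5 MISS; vc=[]
#1 0x1ec→b61/s5 L1-HIT; vc=[]
#2 0x1ef→b61/s5 L1-HIT; vc=[]
#3 0x139→b39/s7 MISS; vc=[]
#4 0x1af→b53/s5 MISS; vc=[61]
#5 0x1cf→b57/s1 MISS; vc=[61]
#6 0x69→b13/s5 MISS; vc=[61,53]
#7 0x17b→b47/s7 MISS; vc=[61,53,39]
#8 0x68→b13/s5 L1-HIT; vc=[61,53,39]
#9 0x1bc→b55/s7 MISS; vc=[61,53,39,47]
#10 0x1b8→b55/s7 L1-HIT; vc=[61,53,39,47]
#11 0x169→b45/s5 MISS; vc=[61,53,39,47,13]
#12 0x1bb→b55/s7 L1-HIT; vc=[61,53,39,47,13]
#13 0x4d→b9/s1 MISS; vc=[61,53,39,47,13,57]
#14 0x89→b17/s1 MISS; vc=[53,39,47,13,57,9]
#15 0x4f→b9/s1 VC-HIT; vc=[53,39,47,13,57,17]
#16 0x66→b12/s4 MISS; vc=[53,39,47,13,57,17]
#17 0xa1→b20/s4 MISS; vc=[39,47,13,57,17,12]
#18 0x66→b12/s4 VC-HIT; vc=[39,47,13,57,17,20]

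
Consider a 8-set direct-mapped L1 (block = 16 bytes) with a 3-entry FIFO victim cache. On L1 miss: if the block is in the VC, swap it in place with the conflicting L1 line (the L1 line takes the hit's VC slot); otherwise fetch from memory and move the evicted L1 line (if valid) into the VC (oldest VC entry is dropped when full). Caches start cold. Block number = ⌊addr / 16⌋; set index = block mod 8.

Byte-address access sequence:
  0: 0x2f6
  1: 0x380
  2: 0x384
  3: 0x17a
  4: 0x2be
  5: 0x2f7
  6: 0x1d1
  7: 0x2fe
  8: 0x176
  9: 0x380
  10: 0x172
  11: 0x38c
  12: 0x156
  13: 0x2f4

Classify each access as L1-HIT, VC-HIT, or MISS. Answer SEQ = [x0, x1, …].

SEQ = [MISS, MISS, L1-HIT, MISS, MISS, VC-HIT, MISS, L1-HIT, VC-HIT, L1-HIT, L1-HIT, L1-HIT, MISS, VC-HIT]

#0 0x2f6→b47/s7 MISS; vc=[]
#1 0x380→b56/s0 MISS; vc=[]
#2 0x384→b56/s0 L1-HIT; vc=[]
#3 0x17a→b23/s7 MISS; vc=[47]
#4 0x2be→b43/s3 MISS; vc=[47]
#5 0x2f7→b47/s7 VC-HIT; vc=[23]
#6 0x1d1→b29/s5 MISS; vc=[23]
#7 0x2fe→b47/s7 L1-HIT; vc=[23]
#8 0x176→b23/s7 VC-HIT; vc=[47]
#9 0x380→b56/s0 L1-HIT; vc=[47]
#10 0x172→b23/s7 L1-HIT; vc=[47]
#11 0x38c→b56/s0 L1-HIT; vc=[47]
#12 0x156→b21/s5 MISS; vc=[47,29]
#13 0x2f4→b47/s7 VC-HIT; vc=[23,29]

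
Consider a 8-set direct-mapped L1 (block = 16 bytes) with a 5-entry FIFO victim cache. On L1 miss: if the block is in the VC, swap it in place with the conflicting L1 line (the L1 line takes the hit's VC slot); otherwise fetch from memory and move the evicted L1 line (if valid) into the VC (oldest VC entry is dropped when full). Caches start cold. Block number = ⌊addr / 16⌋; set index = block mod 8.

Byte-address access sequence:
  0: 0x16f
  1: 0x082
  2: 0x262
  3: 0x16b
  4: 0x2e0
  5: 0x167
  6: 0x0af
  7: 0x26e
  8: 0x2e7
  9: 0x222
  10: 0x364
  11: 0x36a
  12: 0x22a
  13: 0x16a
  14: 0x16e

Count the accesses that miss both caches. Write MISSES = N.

#0 0x16f→b22/s6 MISS; vc=[]
#1 0x82→b8/s0 MISS; vc=[]
#2 0x262→b38/s6 MISS; vc=[22]
#3 0x16b→b22/s6 VC-HIT; vc=[38]
#4 0x2e0→b46/s6 MISS; vc=[38,22]
#5 0x167→b22/s6 VC-HIT; vc=[38,46]
#6 0xaf→b10/s2 MISS; vc=[38,46]
#7 0x26e→b38/s6 VC-HIT; vc=[22,46]
#8 0x2e7→b46/s6 VC-HIT; vc=[22,38]
#9 0x222→b34/s2 MISS; vc=[22,38,10]
#10 0x364→b54/s6 MISS; vc=[22,38,10,46]
#11 0x36a→b54/s6 L1-HIT; vc=[22,38,10,46]
#12 0x22a→b34/s2 L1-HIT; vc=[22,38,10,46]
#13 0x16a→b22/s6 VC-HIT; vc=[54,38,10,46]
#14 0x16e→b22/s6 L1-HIT; vc=[54,38,10,46]

MISSES = 7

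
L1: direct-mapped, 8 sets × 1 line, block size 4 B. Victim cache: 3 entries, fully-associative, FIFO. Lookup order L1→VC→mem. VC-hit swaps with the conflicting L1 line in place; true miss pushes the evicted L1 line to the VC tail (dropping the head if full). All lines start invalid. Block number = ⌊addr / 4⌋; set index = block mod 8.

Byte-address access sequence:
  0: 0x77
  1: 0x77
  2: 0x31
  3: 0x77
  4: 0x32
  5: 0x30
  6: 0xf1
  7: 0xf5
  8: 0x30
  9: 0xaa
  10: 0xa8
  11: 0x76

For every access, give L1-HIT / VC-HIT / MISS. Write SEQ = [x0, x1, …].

  [0] addr=0x77 blk=29 s=5: MISS | VC []
  [1] addr=0x77 blk=29 s=5: L1-HIT | VC []
  [2] addr=0x31 blk=12 s=4: MISS | VC []
  [3] addr=0x77 blk=29 s=5: L1-HIT | VC []
  [4] addr=0x32 blk=12 s=4: L1-HIT | VC []
  [5] addr=0x30 blk=12 s=4: L1-HIT | VC []
  [6] addr=0xf1 blk=60 s=4: MISS | VC [12]
  [7] addr=0xf5 blk=61 s=5: MISS | VC [12, 29]
  [8] addr=0x30 blk=12 s=4: VC-HIT | VC [60, 29]
  [9] addr=0xaa blk=42 s=2: MISS | VC [60, 29]
  [10] addr=0xa8 blk=42 s=2: L1-HIT | VC [60, 29]
  [11] addr=0x76 blk=29 s=5: VC-HIT | VC [60, 61]

SEQ = [MISS, L1-HIT, MISS, L1-HIT, L1-HIT, L1-HIT, MISS, MISS, VC-HIT, MISS, L1-HIT, VC-HIT]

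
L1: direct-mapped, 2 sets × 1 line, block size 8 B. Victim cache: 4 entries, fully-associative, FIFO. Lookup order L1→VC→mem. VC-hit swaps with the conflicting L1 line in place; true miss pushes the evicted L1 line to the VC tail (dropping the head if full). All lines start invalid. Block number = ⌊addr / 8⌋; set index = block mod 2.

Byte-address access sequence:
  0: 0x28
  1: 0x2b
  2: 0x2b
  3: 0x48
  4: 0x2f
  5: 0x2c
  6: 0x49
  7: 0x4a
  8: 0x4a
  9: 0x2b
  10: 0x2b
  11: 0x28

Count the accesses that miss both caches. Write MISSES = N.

#0 0x28→b5/s1 MISS; vc=[]
#1 0x2b→b5/s1 L1-HIT; vc=[]
#2 0x2b→b5/s1 L1-HIT; vc=[]
#3 0x48→b9/s1 MISS; vc=[5]
#4 0x2f→b5/s1 VC-HIT; vc=[9]
#5 0x2c→b5/s1 L1-HIT; vc=[9]
#6 0x49→b9/s1 VC-HIT; vc=[5]
#7 0x4a→b9/s1 L1-HIT; vc=[5]
#8 0x4a→b9/s1 L1-HIT; vc=[5]
#9 0x2b→b5/s1 VC-HIT; vc=[9]
#10 0x2b→b5/s1 L1-HIT; vc=[9]
#11 0x28→b5/s1 L1-HIT; vc=[9]

MISSES = 2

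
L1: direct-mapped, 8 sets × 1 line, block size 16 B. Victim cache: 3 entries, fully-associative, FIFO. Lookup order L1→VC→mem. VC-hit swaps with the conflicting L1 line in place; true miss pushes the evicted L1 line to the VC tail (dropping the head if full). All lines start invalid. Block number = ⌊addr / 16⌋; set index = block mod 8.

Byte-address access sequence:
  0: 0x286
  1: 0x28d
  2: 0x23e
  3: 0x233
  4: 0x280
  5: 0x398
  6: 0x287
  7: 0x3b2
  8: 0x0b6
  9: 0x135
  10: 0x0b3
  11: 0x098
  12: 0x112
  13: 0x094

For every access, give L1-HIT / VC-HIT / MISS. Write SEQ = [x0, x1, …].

SEQ = [MISS, L1-HIT, MISS, L1-HIT, L1-HIT, MISS, L1-HIT, MISS, MISS, MISS, VC-HIT, MISS, MISS, VC-HIT]

#0 0x286→b40/s0 MISS; vc=[]
#1 0x28d→b40/s0 L1-HIT; vc=[]
#2 0x23e→b35/s3 MISS; vc=[]
#3 0x233→b35/s3 L1-HIT; vc=[]
#4 0x280→b40/s0 L1-HIT; vc=[]
#5 0x398→b57/s1 MISS; vc=[]
#6 0x287→b40/s0 L1-HIT; vc=[]
#7 0x3b2→b59/s3 MISS; vc=[35]
#8 0xb6→b11/s3 MISS; vc=[35,59]
#9 0x135→b19/s3 MISS; vc=[35,59,11]
#10 0xb3→b11/s3 VC-HIT; vc=[35,59,19]
#11 0x98→b9/s1 MISS; vc=[59,19,57]
#12 0x112→b17/s1 MISS; vc=[19,57,9]
#13 0x94→b9/s1 VC-HIT; vc=[19,57,17]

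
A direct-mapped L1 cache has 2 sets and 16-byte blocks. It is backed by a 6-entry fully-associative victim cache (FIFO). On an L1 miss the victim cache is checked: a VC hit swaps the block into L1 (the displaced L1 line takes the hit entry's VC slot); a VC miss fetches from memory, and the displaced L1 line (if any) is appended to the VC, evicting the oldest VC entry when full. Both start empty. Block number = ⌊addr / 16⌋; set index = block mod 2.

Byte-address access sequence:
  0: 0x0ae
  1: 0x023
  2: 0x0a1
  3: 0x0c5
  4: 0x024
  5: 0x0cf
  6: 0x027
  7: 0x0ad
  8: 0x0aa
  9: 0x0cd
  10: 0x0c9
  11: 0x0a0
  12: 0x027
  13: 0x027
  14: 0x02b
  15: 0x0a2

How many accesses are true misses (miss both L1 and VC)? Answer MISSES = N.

  [0] addr=0xae blk=10 s=0: MISS | VC []
  [1] addr=0x23 blk=2 s=0: MISS | VC [10]
  [2] addr=0xa1 blk=10 s=0: VC-HIT | VC [2]
  [3] addr=0xc5 blk=12 s=0: MISS | VC [2, 10]
  [4] addr=0x24 blk=2 s=0: VC-HIT | VC [12, 10]
  [5] addr=0xcf blk=12 s=0: VC-HIT | VC [2, 10]
  [6] addr=0x27 blk=2 s=0: VC-HIT | VC [12, 10]
  [7] addr=0xad blk=10 s=0: VC-HIT | VC [12, 2]
  [8] addr=0xaa blk=10 s=0: L1-HIT | VC [12, 2]
  [9] addr=0xcd blk=12 s=0: VC-HIT | VC [10, 2]
  [10] addr=0xc9 blk=12 s=0: L1-HIT | VC [10, 2]
  [11] addr=0xa0 blk=10 s=0: VC-HIT | VC [12, 2]
  [12] addr=0x27 blk=2 s=0: VC-HIT | VC [12, 10]
  [13] addr=0x27 blk=2 s=0: L1-HIT | VC [12, 10]
  [14] addr=0x2b blk=2 s=0: L1-HIT | VC [12, 10]
  [15] addr=0xa2 blk=10 s=0: VC-HIT | VC [12, 2]

MISSES = 3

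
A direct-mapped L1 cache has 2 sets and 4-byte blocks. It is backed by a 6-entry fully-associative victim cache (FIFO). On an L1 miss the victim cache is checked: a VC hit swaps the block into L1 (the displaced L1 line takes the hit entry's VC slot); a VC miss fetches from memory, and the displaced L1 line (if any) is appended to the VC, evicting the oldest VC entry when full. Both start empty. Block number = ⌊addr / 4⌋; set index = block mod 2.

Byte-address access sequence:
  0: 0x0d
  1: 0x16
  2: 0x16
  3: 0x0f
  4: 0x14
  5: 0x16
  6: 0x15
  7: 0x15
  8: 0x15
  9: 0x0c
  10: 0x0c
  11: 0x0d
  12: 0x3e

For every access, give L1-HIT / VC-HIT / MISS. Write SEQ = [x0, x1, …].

0: 0xd (blk 3, set 1) → MISS  vc=[]
1: 0x16 (blk 5, set 1) → MISS  vc=[3]
2: 0x16 (blk 5, set 1) → L1-HIT  vc=[3]
3: 0xf (blk 3, set 1) → VC-HIT  vc=[5]
4: 0x14 (blk 5, set 1) → VC-HIT  vc=[3]
5: 0x16 (blk 5, set 1) → L1-HIT  vc=[3]
6: 0x15 (blk 5, set 1) → L1-HIT  vc=[3]
7: 0x15 (blk 5, set 1) → L1-HIT  vc=[3]
8: 0x15 (blk 5, set 1) → L1-HIT  vc=[3]
9: 0xc (blk 3, set 1) → VC-HIT  vc=[5]
10: 0xc (blk 3, set 1) → L1-HIT  vc=[5]
11: 0xd (blk 3, set 1) → L1-HIT  vc=[5]
12: 0x3e (blk 15, set 1) → MISS  vc=[5, 3]

SEQ = [MISS, MISS, L1-HIT, VC-HIT, VC-HIT, L1-HIT, L1-HIT, L1-HIT, L1-HIT, VC-HIT, L1-HIT, L1-HIT, MISS]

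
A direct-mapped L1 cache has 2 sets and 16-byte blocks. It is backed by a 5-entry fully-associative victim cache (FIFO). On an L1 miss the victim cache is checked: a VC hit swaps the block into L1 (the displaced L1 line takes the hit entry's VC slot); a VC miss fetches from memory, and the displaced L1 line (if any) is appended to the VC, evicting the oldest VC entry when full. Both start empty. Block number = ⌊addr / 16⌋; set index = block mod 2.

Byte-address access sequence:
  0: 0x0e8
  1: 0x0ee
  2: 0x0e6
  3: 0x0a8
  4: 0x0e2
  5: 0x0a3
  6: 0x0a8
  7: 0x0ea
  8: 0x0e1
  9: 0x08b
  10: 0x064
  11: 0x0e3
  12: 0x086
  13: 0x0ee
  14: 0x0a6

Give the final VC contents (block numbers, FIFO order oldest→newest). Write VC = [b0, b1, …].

VC = [14, 6, 8]

  [0] addr=0xe8 blk=14 s=0: MISS | VC []
  [1] addr=0xee blk=14 s=0: L1-HIT | VC []
  [2] addr=0xe6 blk=14 s=0: L1-HIT | VC []
  [3] addr=0xa8 blk=10 s=0: MISS | VC [14]
  [4] addr=0xe2 blk=14 s=0: VC-HIT | VC [10]
  [5] addr=0xa3 blk=10 s=0: VC-HIT | VC [14]
  [6] addr=0xa8 blk=10 s=0: L1-HIT | VC [14]
  [7] addr=0xea blk=14 s=0: VC-HIT | VC [10]
  [8] addr=0xe1 blk=14 s=0: L1-HIT | VC [10]
  [9] addr=0x8b blk=8 s=0: MISS | VC [10, 14]
  [10] addr=0x64 blk=6 s=0: MISS | VC [10, 14, 8]
  [11] addr=0xe3 blk=14 s=0: VC-HIT | VC [10, 6, 8]
  [12] addr=0x86 blk=8 s=0: VC-HIT | VC [10, 6, 14]
  [13] addr=0xee blk=14 s=0: VC-HIT | VC [10, 6, 8]
  [14] addr=0xa6 blk=10 s=0: VC-HIT | VC [14, 6, 8]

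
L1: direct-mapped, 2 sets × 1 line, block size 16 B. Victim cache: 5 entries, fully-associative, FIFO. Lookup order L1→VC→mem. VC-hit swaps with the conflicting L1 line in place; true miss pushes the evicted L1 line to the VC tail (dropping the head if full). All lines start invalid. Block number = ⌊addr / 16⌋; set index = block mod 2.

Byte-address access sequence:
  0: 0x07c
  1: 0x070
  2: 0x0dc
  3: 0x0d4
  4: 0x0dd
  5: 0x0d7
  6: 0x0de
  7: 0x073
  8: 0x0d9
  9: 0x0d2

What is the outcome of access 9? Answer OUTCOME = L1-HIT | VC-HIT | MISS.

OUTCOME = L1-HIT

0: 0x7c (blk 7, set 1) → MISS  vc=[]
1: 0x70 (blk 7, set 1) → L1-HIT  vc=[]
2: 0xdc (blk 13, set 1) → MISS  vc=[7]
3: 0xd4 (blk 13, set 1) → L1-HIT  vc=[7]
4: 0xdd (blk 13, set 1) → L1-HIT  vc=[7]
5: 0xd7 (blk 13, set 1) → L1-HIT  vc=[7]
6: 0xde (blk 13, set 1) → L1-HIT  vc=[7]
7: 0x73 (blk 7, set 1) → VC-HIT  vc=[13]
8: 0xd9 (blk 13, set 1) → VC-HIT  vc=[7]
9: 0xd2 (blk 13, set 1) → L1-HIT  vc=[7]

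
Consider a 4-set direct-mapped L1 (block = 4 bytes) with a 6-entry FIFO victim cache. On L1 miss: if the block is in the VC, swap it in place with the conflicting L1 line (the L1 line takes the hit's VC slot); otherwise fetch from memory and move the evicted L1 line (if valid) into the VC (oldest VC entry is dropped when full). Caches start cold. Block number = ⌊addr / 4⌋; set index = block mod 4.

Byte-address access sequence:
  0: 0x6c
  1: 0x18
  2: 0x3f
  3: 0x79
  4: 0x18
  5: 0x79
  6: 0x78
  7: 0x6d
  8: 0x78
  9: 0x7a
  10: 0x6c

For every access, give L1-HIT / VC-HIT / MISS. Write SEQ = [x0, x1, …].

SEQ = [MISS, MISS, MISS, MISS, VC-HIT, VC-HIT, L1-HIT, VC-HIT, L1-HIT, L1-HIT, L1-HIT]

0: 0x6c (blk 27, set 3) → MISS  vc=[]
1: 0x18 (blk 6, set 2) → MISS  vc=[]
2: 0x3f (blk 15, set 3) → MISS  vc=[27]
3: 0x79 (blk 30, set 2) → MISS  vc=[27, 6]
4: 0x18 (blk 6, set 2) → VC-HIT  vc=[27, 30]
5: 0x79 (blk 30, set 2) → VC-HIT  vc=[27, 6]
6: 0x78 (blk 30, set 2) → L1-HIT  vc=[27, 6]
7: 0x6d (blk 27, set 3) → VC-HIT  vc=[15, 6]
8: 0x78 (blk 30, set 2) → L1-HIT  vc=[15, 6]
9: 0x7a (blk 30, set 2) → L1-HIT  vc=[15, 6]
10: 0x6c (blk 27, set 3) → L1-HIT  vc=[15, 6]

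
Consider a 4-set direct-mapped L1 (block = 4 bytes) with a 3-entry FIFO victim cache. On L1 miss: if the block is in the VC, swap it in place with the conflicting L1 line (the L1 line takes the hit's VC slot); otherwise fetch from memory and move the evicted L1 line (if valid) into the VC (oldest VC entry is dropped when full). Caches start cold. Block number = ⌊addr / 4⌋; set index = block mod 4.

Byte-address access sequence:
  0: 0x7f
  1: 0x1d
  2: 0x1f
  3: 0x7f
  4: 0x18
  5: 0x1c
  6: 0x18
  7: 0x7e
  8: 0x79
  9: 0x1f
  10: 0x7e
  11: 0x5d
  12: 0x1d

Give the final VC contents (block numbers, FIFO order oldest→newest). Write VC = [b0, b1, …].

#0 0x7f→b31/s3 MISS; vc=[]
#1 0x1d→b7/s3 MISS; vc=[31]
#2 0x1f→b7/s3 L1-HIT; vc=[31]
#3 0x7f→b31/s3 VC-HIT; vc=[7]
#4 0x18→b6/s2 MISS; vc=[7]
#5 0x1c→b7/s3 VC-HIT; vc=[31]
#6 0x18→b6/s2 L1-HIT; vc=[31]
#7 0x7e→b31/s3 VC-HIT; vc=[7]
#8 0x79→b30/s2 MISS; vc=[7,6]
#9 0x1f→b7/s3 VC-HIT; vc=[31,6]
#10 0x7e→b31/s3 VC-HIT; vc=[7,6]
#11 0x5d→b23/s3 MISS; vc=[7,6,31]
#12 0x1d→b7/s3 VC-HIT; vc=[23,6,31]

VC = [23, 6, 31]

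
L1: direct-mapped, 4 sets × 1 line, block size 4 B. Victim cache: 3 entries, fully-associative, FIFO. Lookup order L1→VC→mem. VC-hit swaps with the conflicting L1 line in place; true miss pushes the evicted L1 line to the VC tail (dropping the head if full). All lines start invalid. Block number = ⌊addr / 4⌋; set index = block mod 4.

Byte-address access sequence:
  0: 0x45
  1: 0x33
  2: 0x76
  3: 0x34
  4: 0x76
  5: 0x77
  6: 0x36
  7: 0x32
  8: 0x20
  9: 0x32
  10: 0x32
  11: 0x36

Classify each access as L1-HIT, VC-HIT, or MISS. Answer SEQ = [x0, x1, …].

SEQ = [MISS, MISS, MISS, MISS, VC-HIT, L1-HIT, VC-HIT, L1-HIT, MISS, VC-HIT, L1-HIT, L1-HIT]

0: 0x45 (blk 17, set 1) → MISS  vc=[]
1: 0x33 (blk 12, set 0) → MISS  vc=[]
2: 0x76 (blk 29, set 1) → MISS  vc=[17]
3: 0x34 (blk 13, set 1) → MISS  vc=[17, 29]
4: 0x76 (blk 29, set 1) → VC-HIT  vc=[17, 13]
5: 0x77 (blk 29, set 1) → L1-HIT  vc=[17, 13]
6: 0x36 (blk 13, set 1) → VC-HIT  vc=[17, 29]
7: 0x32 (blk 12, set 0) → L1-HIT  vc=[17, 29]
8: 0x20 (blk 8, set 0) → MISS  vc=[17, 29, 12]
9: 0x32 (blk 12, set 0) → VC-HIT  vc=[17, 29, 8]
10: 0x32 (blk 12, set 0) → L1-HIT  vc=[17, 29, 8]
11: 0x36 (blk 13, set 1) → L1-HIT  vc=[17, 29, 8]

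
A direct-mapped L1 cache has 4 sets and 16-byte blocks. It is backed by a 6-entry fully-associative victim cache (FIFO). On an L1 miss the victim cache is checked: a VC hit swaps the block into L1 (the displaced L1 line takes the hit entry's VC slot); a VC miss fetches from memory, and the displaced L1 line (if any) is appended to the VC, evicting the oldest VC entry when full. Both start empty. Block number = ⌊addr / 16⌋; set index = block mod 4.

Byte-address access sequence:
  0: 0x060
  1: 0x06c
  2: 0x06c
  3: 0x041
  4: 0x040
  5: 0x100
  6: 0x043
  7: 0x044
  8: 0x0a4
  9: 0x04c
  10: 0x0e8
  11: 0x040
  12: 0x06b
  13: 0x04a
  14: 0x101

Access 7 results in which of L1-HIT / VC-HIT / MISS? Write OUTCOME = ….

OUTCOME = L1-HIT

  [0] addr=0x60 blk=6 s=2: MISS | VC []
  [1] addr=0x6c blk=6 s=2: L1-HIT | VC []
  [2] addr=0x6c blk=6 s=2: L1-HIT | VC []
  [3] addr=0x41 blk=4 s=0: MISS | VC []
  [4] addr=0x40 blk=4 s=0: L1-HIT | VC []
  [5] addr=0x100 blk=16 s=0: MISS | VC [4]
  [6] addr=0x43 blk=4 s=0: VC-HIT | VC [16]
  [7] addr=0x44 blk=4 s=0: L1-HIT | VC [16]
  [8] addr=0xa4 blk=10 s=2: MISS | VC [16, 6]
  [9] addr=0x4c blk=4 s=0: L1-HIT | VC [16, 6]
  [10] addr=0xe8 blk=14 s=2: MISS | VC [16, 6, 10]
  [11] addr=0x40 blk=4 s=0: L1-HIT | VC [16, 6, 10]
  [12] addr=0x6b blk=6 s=2: VC-HIT | VC [16, 14, 10]
  [13] addr=0x4a blk=4 s=0: L1-HIT | VC [16, 14, 10]
  [14] addr=0x101 blk=16 s=0: VC-HIT | VC [4, 14, 10]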